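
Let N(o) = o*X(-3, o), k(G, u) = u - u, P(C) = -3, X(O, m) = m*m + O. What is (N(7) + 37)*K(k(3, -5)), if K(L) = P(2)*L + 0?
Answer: 0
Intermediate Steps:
X(O, m) = O + m² (X(O, m) = m² + O = O + m²)
k(G, u) = 0
N(o) = o*(-3 + o²)
K(L) = -3*L (K(L) = -3*L + 0 = -3*L)
(N(7) + 37)*K(k(3, -5)) = (7*(-3 + 7²) + 37)*(-3*0) = (7*(-3 + 49) + 37)*0 = (7*46 + 37)*0 = (322 + 37)*0 = 359*0 = 0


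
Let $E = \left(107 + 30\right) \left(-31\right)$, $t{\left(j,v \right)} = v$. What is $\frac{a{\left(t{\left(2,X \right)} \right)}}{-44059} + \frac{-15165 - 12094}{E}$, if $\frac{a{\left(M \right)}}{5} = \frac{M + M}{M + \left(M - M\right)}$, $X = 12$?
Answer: $\frac{1200961811}{187118573} \approx 6.4182$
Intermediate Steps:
$a{\left(M \right)} = 10$ ($a{\left(M \right)} = 5 \frac{M + M}{M + \left(M - M\right)} = 5 \frac{2 M}{M + 0} = 5 \frac{2 M}{M} = 5 \cdot 2 = 10$)
$E = -4247$ ($E = 137 \left(-31\right) = -4247$)
$\frac{a{\left(t{\left(2,X \right)} \right)}}{-44059} + \frac{-15165 - 12094}{E} = \frac{10}{-44059} + \frac{-15165 - 12094}{-4247} = 10 \left(- \frac{1}{44059}\right) - - \frac{27259}{4247} = - \frac{10}{44059} + \frac{27259}{4247} = \frac{1200961811}{187118573}$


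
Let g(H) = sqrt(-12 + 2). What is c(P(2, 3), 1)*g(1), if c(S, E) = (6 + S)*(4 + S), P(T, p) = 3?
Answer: 63*I*sqrt(10) ≈ 199.22*I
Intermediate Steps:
c(S, E) = (4 + S)*(6 + S)
g(H) = I*sqrt(10) (g(H) = sqrt(-10) = I*sqrt(10))
c(P(2, 3), 1)*g(1) = (24 + 3**2 + 10*3)*(I*sqrt(10)) = (24 + 9 + 30)*(I*sqrt(10)) = 63*(I*sqrt(10)) = 63*I*sqrt(10)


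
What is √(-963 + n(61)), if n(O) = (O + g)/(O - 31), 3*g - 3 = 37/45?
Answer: I*√7783486/90 ≈ 30.999*I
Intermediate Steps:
g = 172/135 (g = 1 + (37/45)/3 = 1 + (37*(1/45))/3 = 1 + (⅓)*(37/45) = 1 + 37/135 = 172/135 ≈ 1.2741)
n(O) = (172/135 + O)/(-31 + O) (n(O) = (O + 172/135)/(O - 31) = (172/135 + O)/(-31 + O))
√(-963 + n(61)) = √(-963 + (172/135 + 61)/(-31 + 61)) = √(-963 + (8407/135)/30) = √(-963 + (1/30)*(8407/135)) = √(-963 + 8407/4050) = √(-3891743/4050) = I*√7783486/90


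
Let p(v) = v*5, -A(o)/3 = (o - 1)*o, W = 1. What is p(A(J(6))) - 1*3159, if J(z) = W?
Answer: -3159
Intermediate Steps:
J(z) = 1
A(o) = -3*o*(-1 + o) (A(o) = -3*(o - 1)*o = -3*(-1 + o)*o = -3*o*(-1 + o))
p(v) = 5*v
p(A(J(6))) - 1*3159 = 5*(3*1*(1 - 1*1)) - 1*3159 = 5*(3*1*(1 - 1)) - 3159 = 5*(3*1*0) - 3159 = 5*0 - 3159 = 0 - 3159 = -3159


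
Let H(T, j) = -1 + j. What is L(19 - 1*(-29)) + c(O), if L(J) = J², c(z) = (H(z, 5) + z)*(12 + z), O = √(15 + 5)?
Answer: 2372 + 32*√5 ≈ 2443.6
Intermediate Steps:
O = 2*√5 (O = √20 = 2*√5 ≈ 4.4721)
c(z) = (4 + z)*(12 + z) (c(z) = ((-1 + 5) + z)*(12 + z) = (4 + z)*(12 + z))
L(19 - 1*(-29)) + c(O) = (19 - 1*(-29))² + (48 + (2*√5)² + 16*(2*√5)) = (19 + 29)² + (48 + 20 + 32*√5) = 48² + (68 + 32*√5) = 2304 + (68 + 32*√5) = 2372 + 32*√5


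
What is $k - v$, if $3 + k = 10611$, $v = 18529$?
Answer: $-7921$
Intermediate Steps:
$k = 10608$ ($k = -3 + 10611 = 10608$)
$k - v = 10608 - 18529 = -7921$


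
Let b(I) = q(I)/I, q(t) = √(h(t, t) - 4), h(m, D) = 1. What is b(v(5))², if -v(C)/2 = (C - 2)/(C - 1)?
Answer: -4/3 ≈ -1.3333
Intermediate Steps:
v(C) = -2*(-2 + C)/(-1 + C) (v(C) = -2*(C - 2)/(C - 1) = -2*(-2 + C)/(-1 + C))
q(t) = I*√3 (q(t) = √(1 - 4) = √(-3) = I*√3)
b(I) = I*√3/I (b(I) = (I*√3)/I = I*√3/I)
b(v(5))² = (I*√3/((2*(2 - 1*5)/(-1 + 5))))² = (I*√3/((2*(2 - 5)/4)))² = (I*√3/((2*(¼)*(-3))))² = (I*√3/(-3/2))² = (I*√3*(-⅔))² = (-2*I*√3/3)² = -4/3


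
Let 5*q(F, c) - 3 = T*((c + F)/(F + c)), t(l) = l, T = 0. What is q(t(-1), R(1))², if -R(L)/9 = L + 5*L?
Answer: 9/25 ≈ 0.36000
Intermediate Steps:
R(L) = -54*L (R(L) = -9*(L + 5*L) = -54*L)
q(F, c) = ⅗ (q(F, c) = ⅗ + (0*((c + F)/(F + c)))/5 = ⅗ + (0*((F + c)/(F + c)))/5 = ⅗ + (0*1)/5 = ⅗ + (⅕)*0 = ⅗ + 0 = ⅗)
q(t(-1), R(1))² = (⅗)² = 9/25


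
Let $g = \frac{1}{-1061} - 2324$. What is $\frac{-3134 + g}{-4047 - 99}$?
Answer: $\frac{1930313}{1466302} \approx 1.3165$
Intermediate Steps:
$g = - \frac{2465765}{1061}$ ($g = - \frac{1}{1061} - 2324 = - \frac{2465765}{1061} \approx -2324.0$)
$\frac{-3134 + g}{-4047 - 99} = \frac{-3134 - \frac{2465765}{1061}}{-4047 - 99} = - \frac{5790939}{1061 \left(-4146\right)} = \left(- \frac{5790939}{1061}\right) \left(- \frac{1}{4146}\right) = \frac{1930313}{1466302}$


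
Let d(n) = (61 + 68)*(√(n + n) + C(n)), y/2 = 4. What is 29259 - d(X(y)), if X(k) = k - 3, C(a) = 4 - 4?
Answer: 29259 - 129*√10 ≈ 28851.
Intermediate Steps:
y = 8 (y = 2*4 = 8)
C(a) = 0
X(k) = -3 + k
d(n) = 129*√2*√n (d(n) = (61 + 68)*(√(n + n) + 0) = 129*(√(2*n) + 0) = 129*(√2*√n + 0) = 129*(√2*√n) = 129*√2*√n)
29259 - d(X(y)) = 29259 - 129*√2*√(-3 + 8) = 29259 - 129*√2*√5 = 29259 - 129*√10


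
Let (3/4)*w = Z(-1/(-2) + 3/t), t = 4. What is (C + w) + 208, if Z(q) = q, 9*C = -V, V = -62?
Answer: 1949/9 ≈ 216.56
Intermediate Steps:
C = 62/9 (C = (-1*(-62))/9 = (⅑)*62 = 62/9 ≈ 6.8889)
w = 5/3 (w = 4*(-1/(-2) + 3/4)/3 = 4*(-1*(-½) + 3*(¼))/3 = 4*(½ + ¾)/3 = (4/3)*(5/4) = 5/3 ≈ 1.6667)
(C + w) + 208 = (62/9 + 5/3) + 208 = 77/9 + 208 = 1949/9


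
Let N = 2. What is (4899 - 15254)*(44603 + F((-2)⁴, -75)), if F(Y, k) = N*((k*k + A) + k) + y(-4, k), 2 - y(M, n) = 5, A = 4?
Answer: -576856340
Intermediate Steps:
y(M, n) = -3 (y(M, n) = 2 - 1*5 = 2 - 5 = -3)
F(Y, k) = 5 + 2*k + 2*k² (F(Y, k) = 2*((k*k + 4) + k) - 3 = 2*((k² + 4) + k) - 3 = 2*((4 + k²) + k) - 3 = 2*(4 + k + k²) - 3 = (8 + 2*k + 2*k²) - 3 = 5 + 2*k + 2*k²)
(4899 - 15254)*(44603 + F((-2)⁴, -75)) = (4899 - 15254)*(44603 + (5 + 2*(-75) + 2*(-75)²)) = -10355*(44603 + (5 - 150 + 2*5625)) = -10355*(44603 + (5 - 150 + 11250)) = -10355*(44603 + 11105) = -10355*55708 = -576856340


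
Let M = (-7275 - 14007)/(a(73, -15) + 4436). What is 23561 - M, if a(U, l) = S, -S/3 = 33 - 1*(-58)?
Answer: 98105725/4163 ≈ 23566.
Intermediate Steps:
S = -273 (S = -3*(33 - 1*(-58)) = -3*(33 + 58) = -3*91 = -273)
a(U, l) = -273
M = -21282/4163 (M = (-7275 - 14007)/(-273 + 4436) = -21282/4163 ≈ -5.1122)
23561 - M = 23561 - 1*(-21282/4163) = 23561 + 21282/4163 = 98105725/4163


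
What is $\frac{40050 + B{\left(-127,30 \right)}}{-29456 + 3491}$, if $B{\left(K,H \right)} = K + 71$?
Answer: $- \frac{39994}{25965} \approx -1.5403$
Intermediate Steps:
$B{\left(K,H \right)} = 71 + K$
$\frac{40050 + B{\left(-127,30 \right)}}{-29456 + 3491} = \frac{40050 + \left(71 - 127\right)}{-29456 + 3491} = \frac{40050 - 56}{-25965} = 39994 \left(- \frac{1}{25965}\right) = - \frac{39994}{25965}$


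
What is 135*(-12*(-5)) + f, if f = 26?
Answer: 8126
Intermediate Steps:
135*(-12*(-5)) + f = 135*(-12*(-5)) + 26 = 135*60 + 26 = 8100 + 26 = 8126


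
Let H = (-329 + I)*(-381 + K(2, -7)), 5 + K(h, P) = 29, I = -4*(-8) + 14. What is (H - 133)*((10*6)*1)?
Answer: 6053880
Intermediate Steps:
I = 46 (I = 32 + 14 = 46)
K(h, P) = 24 (K(h, P) = -5 + 29 = 24)
H = 101031 (H = (-329 + 46)*(-381 + 24) = -283*(-357) = 101031)
(H - 133)*((10*6)*1) = (101031 - 133)*((10*6)*1) = 100898*(60*1) = 100898*60 = 6053880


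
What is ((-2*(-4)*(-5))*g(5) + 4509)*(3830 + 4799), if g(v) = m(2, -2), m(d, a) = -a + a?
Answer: 38908161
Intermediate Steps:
m(d, a) = 0
g(v) = 0
((-2*(-4)*(-5))*g(5) + 4509)*(3830 + 4799) = ((-2*(-4)*(-5))*0 + 4509)*(3830 + 4799) = ((8*(-5))*0 + 4509)*8629 = (-40*0 + 4509)*8629 = (0 + 4509)*8629 = 4509*8629 = 38908161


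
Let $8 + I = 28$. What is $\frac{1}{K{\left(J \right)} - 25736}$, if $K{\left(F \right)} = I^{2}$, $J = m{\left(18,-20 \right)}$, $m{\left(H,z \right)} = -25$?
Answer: $- \frac{1}{25336} \approx -3.947 \cdot 10^{-5}$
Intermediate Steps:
$I = 20$ ($I = -8 + 28 = 20$)
$J = -25$
$K{\left(F \right)} = 400$ ($K{\left(F \right)} = 20^{2} = 400$)
$\frac{1}{K{\left(J \right)} - 25736} = \frac{1}{400 - 25736} = \frac{1}{-25336} = - \frac{1}{25336}$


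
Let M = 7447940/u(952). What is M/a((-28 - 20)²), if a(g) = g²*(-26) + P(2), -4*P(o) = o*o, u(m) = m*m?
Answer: -1861985/31271751480592 ≈ -5.9542e-8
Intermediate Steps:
u(m) = m²
P(o) = -o²/4 (P(o) = -o*o/4 = -o²/4)
a(g) = -1 - 26*g² (a(g) = g²*(-26) - ¼*2² = -26*g² - ¼*4 = -26*g² - 1 = -1 - 26*g²)
M = 1861985/226576 (M = 7447940/(952²) = 7447940/906304 = 7447940*(1/906304) = 1861985/226576 ≈ 8.2179)
M/a((-28 - 20)²) = 1861985/(226576*(-1 - 26*(-28 - 20)⁴)) = 1861985/(226576*(-1 - 26*((-48)²)²)) = 1861985/(226576*(-1 - 26*2304²)) = 1861985/(226576*(-1 - 26*5308416)) = 1861985/(226576*(-1 - 138018816)) = (1861985/226576)/(-138018817) = (1861985/226576)*(-1/138018817) = -1861985/31271751480592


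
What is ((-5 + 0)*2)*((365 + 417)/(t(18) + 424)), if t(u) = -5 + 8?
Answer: -7820/427 ≈ -18.314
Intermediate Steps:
t(u) = 3
((-5 + 0)*2)*((365 + 417)/(t(18) + 424)) = ((-5 + 0)*2)*((365 + 417)/(3 + 424)) = (-5*2)*(782/427) = -7820/427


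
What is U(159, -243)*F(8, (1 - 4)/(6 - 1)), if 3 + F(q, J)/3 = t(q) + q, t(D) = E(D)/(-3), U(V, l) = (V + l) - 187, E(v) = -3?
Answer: -4878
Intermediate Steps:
U(V, l) = -187 + V + l
t(D) = 1 (t(D) = -3/(-3) = -3*(-⅓) = 1)
F(q, J) = -6 + 3*q (F(q, J) = -9 + 3*(1 + q) = -9 + (3 + 3*q) = -6 + 3*q)
U(159, -243)*F(8, (1 - 4)/(6 - 1)) = (-187 + 159 - 243)*(-6 + 3*8) = -271*(-6 + 24) = -271*18 = -4878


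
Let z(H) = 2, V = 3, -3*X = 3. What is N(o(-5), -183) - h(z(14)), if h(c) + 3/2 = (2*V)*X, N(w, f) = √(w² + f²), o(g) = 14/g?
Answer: 15/2 + √837421/5 ≈ 190.52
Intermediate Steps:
X = -1 (X = -⅓*3 = -1)
N(w, f) = √(f² + w²)
h(c) = -15/2 (h(c) = -3/2 + (2*3)*(-1) = -3/2 + 6*(-1) = -3/2 - 6 = -15/2)
N(o(-5), -183) - h(z(14)) = √((-183)² + (14/(-5))²) - 1*(-15/2) = √(33489 + (14*(-⅕))²) + 15/2 = √(33489 + (-14/5)²) + 15/2 = √(33489 + 196/25) + 15/2 = √(837421/25) + 15/2 = √837421/5 + 15/2 = 15/2 + √837421/5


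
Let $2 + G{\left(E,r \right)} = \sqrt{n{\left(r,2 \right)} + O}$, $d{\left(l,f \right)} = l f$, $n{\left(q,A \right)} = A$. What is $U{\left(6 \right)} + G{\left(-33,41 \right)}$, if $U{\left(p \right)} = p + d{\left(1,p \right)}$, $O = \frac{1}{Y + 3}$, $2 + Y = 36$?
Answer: $10 + \frac{5 \sqrt{111}}{37} \approx 11.424$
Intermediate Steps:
$Y = 34$ ($Y = -2 + 36 = 34$)
$d{\left(l,f \right)} = f l$
$O = \frac{1}{37}$ ($O = \frac{1}{34 + 3} = \frac{1}{37} \approx 0.027027$)
$G{\left(E,r \right)} = -2 + \frac{5 \sqrt{111}}{37}$ ($G{\left(E,r \right)} = -2 + \sqrt{2 + \frac{1}{37}} = -2 + \sqrt{\frac{75}{37}} = -2 + \frac{5 \sqrt{111}}{37}$)
$U{\left(p \right)} = 2 p$ ($U{\left(p \right)} = p + p 1 = p + p = 2 p$)
$U{\left(6 \right)} + G{\left(-33,41 \right)} = 2 \cdot 6 - \left(2 - \frac{5 \sqrt{111}}{37}\right) = 12 - \left(2 - \frac{5 \sqrt{111}}{37}\right) = 10 + \frac{5 \sqrt{111}}{37}$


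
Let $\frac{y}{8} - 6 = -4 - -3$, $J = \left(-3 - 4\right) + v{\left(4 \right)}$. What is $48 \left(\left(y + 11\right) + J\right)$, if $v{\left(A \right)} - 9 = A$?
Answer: $2736$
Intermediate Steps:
$v{\left(A \right)} = 9 + A$
$J = 6$ ($J = \left(-3 - 4\right) + \left(9 + 4\right) = -7 + 13 = 6$)
$y = 40$ ($y = 48 + 8 \left(-4 - -3\right) = 48 + 8 \left(-4 + 3\right) = 48 + 8 \left(-1\right) = 48 - 8 = 40$)
$48 \left(\left(y + 11\right) + J\right) = 48 \left(\left(40 + 11\right) + 6\right) = 48 \left(51 + 6\right) = 48 \cdot 57 = 2736$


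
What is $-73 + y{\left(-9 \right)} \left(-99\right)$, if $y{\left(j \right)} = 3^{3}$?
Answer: $-2746$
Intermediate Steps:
$y{\left(j \right)} = 27$
$-73 + y{\left(-9 \right)} \left(-99\right) = -73 + 27 \left(-99\right) = -73 - 2673 = -2746$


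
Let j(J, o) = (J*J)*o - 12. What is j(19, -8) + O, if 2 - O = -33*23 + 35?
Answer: -2174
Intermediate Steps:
j(J, o) = -12 + o*J² (j(J, o) = J²*o - 12 = o*J² - 12 = -12 + o*J²)
O = 726 (O = 2 - (-33*23 + 35) = 2 - (-759 + 35) = 2 - 1*(-724) = 2 + 724 = 726)
j(19, -8) + O = (-12 - 8*19²) + 726 = (-12 - 8*361) + 726 = (-12 - 2888) + 726 = -2900 + 726 = -2174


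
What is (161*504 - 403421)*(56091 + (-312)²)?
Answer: -49448571495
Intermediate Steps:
(161*504 - 403421)*(56091 + (-312)²) = (81144 - 403421)*(56091 + 97344) = -322277*153435 = -49448571495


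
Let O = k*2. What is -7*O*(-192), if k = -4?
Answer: -10752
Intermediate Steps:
O = -8 (O = -4*2 = -8)
-7*O*(-192) = -7*(-8)*(-192) = 56*(-192) = -10752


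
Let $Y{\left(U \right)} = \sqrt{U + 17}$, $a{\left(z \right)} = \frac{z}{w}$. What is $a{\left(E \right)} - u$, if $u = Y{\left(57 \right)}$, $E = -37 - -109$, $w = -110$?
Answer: $- \frac{36}{55} - \sqrt{74} \approx -9.2569$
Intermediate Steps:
$E = 72$ ($E = -37 + 109 = 72$)
$a{\left(z \right)} = - \frac{z}{110}$ ($a{\left(z \right)} = \frac{z}{-110} = z \left(- \frac{1}{110}\right) = - \frac{z}{110}$)
$Y{\left(U \right)} = \sqrt{17 + U}$
$u = \sqrt{74}$ ($u = \sqrt{17 + 57} = \sqrt{74} \approx 8.6023$)
$a{\left(E \right)} - u = \left(- \frac{1}{110}\right) 72 - \sqrt{74} = - \frac{36}{55} - \sqrt{74}$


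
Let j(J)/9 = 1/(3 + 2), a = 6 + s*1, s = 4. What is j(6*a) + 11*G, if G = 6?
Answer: 339/5 ≈ 67.800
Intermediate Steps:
a = 10 (a = 6 + 4*1 = 6 + 4 = 10)
j(J) = 9/5 (j(J) = 9/(3 + 2) = 9/5)
j(6*a) + 11*G = 9/5 + 11*6 = 9/5 + 66 = 339/5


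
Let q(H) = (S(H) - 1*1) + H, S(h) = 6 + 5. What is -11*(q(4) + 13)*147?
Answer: -43659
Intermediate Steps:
S(h) = 11
q(H) = 10 + H (q(H) = (11 - 1*1) + H = (11 - 1) + H = 10 + H)
-11*(q(4) + 13)*147 = -11*((10 + 4) + 13)*147 = -11*(14 + 13)*147 = -11*27*147 = -1*297*147 = -297*147 = -43659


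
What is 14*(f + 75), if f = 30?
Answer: 1470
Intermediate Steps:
14*(f + 75) = 14*(30 + 75) = 14*105 = 1470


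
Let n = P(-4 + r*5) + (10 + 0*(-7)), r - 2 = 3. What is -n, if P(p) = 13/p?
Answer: -223/21 ≈ -10.619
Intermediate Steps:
r = 5 (r = 2 + 3 = 5)
n = 223/21 (n = 13/(-4 + 5*5) + (10 + 0*(-7)) = 13/(-4 + 25) + (10 + 0) = 13/21 + 10 = 223/21 ≈ 10.619)
-n = -1*223/21 = -223/21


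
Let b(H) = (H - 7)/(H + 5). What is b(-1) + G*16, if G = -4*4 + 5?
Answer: -178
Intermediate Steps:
b(H) = (-7 + H)/(5 + H)
G = -11 (G = -16 + 5 = -11)
b(-1) + G*16 = (-7 - 1)/(5 - 1) - 11*16 = -8/4 - 176 = (¼)*(-8) - 176 = -2 - 176 = -178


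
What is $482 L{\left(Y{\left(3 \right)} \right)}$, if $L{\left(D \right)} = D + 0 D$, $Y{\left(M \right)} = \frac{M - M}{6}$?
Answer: $0$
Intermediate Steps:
$Y{\left(M \right)} = 0$ ($Y{\left(M \right)} = 0 \cdot \frac{1}{6} = 0$)
$L{\left(D \right)} = D$ ($L{\left(D \right)} = D + 0 = D$)
$482 L{\left(Y{\left(3 \right)} \right)} = 482 \cdot 0 = 0$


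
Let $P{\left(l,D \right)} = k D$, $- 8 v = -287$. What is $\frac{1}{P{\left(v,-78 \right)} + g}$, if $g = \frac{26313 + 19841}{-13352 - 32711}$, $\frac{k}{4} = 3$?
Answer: $- \frac{46063}{43161122} \approx -0.0010672$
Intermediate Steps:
$k = 12$ ($k = 4 \cdot 3 = 12$)
$v = \frac{287}{8}$ ($v = \left(- \frac{1}{8}\right) \left(-287\right) = \frac{287}{8} \approx 35.875$)
$P{\left(l,D \right)} = 12 D$
$g = - \frac{46154}{46063}$ ($g = \frac{46154}{-46063} = 46154 \left(- \frac{1}{46063}\right) = - \frac{46154}{46063} \approx -1.002$)
$\frac{1}{P{\left(v,-78 \right)} + g} = \frac{1}{12 \left(-78\right) - \frac{46154}{46063}} = \frac{1}{-936 - \frac{46154}{46063}} = \frac{1}{- \frac{43161122}{46063}} = - \frac{46063}{43161122}$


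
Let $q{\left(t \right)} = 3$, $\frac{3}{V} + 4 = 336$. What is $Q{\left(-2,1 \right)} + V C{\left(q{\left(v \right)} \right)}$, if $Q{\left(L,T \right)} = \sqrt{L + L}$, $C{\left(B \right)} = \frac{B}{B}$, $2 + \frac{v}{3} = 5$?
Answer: $\frac{3}{332} + 2 i \approx 0.0090361 + 2.0 i$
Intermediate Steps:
$V = \frac{3}{332}$ ($V = \frac{3}{-4 + 336} = \frac{3}{332} \approx 0.0090361$)
$v = 9$ ($v = -6 + 3 \cdot 5 = -6 + 15 = 9$)
$C{\left(B \right)} = 1$
$Q{\left(L,T \right)} = \sqrt{2} \sqrt{L}$ ($Q{\left(L,T \right)} = \sqrt{2 L} = \sqrt{2} \sqrt{L}$)
$Q{\left(-2,1 \right)} + V C{\left(q{\left(v \right)} \right)} = \sqrt{2} \sqrt{-2} + \frac{3}{332} \cdot 1 = \sqrt{2} i \sqrt{2} + \frac{3}{332} = 2 i + \frac{3}{332} = \frac{3}{332} + 2 i$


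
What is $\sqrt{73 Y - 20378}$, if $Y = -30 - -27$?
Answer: $i \sqrt{20597} \approx 143.52 i$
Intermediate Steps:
$Y = -3$ ($Y = -30 + 27 = -3$)
$\sqrt{73 Y - 20378} = \sqrt{73 \left(-3\right) - 20378} = \sqrt{-219 - 20378} = \sqrt{-20597} = i \sqrt{20597}$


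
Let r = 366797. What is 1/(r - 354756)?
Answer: 1/12041 ≈ 8.3050e-5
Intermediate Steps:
1/(r - 354756) = 1/(366797 - 354756) = 1/12041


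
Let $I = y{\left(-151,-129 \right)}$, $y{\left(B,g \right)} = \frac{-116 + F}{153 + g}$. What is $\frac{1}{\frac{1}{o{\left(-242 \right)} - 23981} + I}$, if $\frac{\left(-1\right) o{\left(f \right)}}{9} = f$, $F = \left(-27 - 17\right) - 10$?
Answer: $- \frac{261636}{1853267} \approx -0.14118$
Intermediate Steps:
$F = -54$ ($F = -44 - 10 = -54$)
$o{\left(f \right)} = - 9 f$
$y{\left(B,g \right)} = - \frac{170}{153 + g}$ ($y{\left(B,g \right)} = \frac{-116 - 54}{153 + g} = - \frac{170}{153 + g}$)
$I = - \frac{85}{12}$ ($I = - \frac{170}{153 - 129} = - \frac{170}{24} = \left(-170\right) \frac{1}{24} = - \frac{85}{12} \approx -7.0833$)
$\frac{1}{\frac{1}{o{\left(-242 \right)} - 23981} + I} = \frac{1}{\frac{1}{\left(-9\right) \left(-242\right) - 23981} - \frac{85}{12}} = \frac{1}{\frac{1}{2178 - 23981} - \frac{85}{12}} = \frac{1}{\frac{1}{-21803} - \frac{85}{12}} = \frac{1}{- \frac{1}{21803} - \frac{85}{12}} = \frac{1}{- \frac{1853267}{261636}} = - \frac{261636}{1853267}$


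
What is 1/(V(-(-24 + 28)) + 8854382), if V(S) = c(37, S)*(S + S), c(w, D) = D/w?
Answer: 37/327612166 ≈ 1.1294e-7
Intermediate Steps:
V(S) = 2*S²/37 (V(S) = (S/37)*(S + S) = (S*(1/37))*(2*S) = (S/37)*(2*S) = 2*S²/37)
1/(V(-(-24 + 28)) + 8854382) = 1/(2*(-(-24 + 28))²/37 + 8854382) = 1/(2*(-1*4)²/37 + 8854382) = 1/((2/37)*(-4)² + 8854382) = 1/((2/37)*16 + 8854382) = 1/(32/37 + 8854382) = 1/(327612166/37) = 37/327612166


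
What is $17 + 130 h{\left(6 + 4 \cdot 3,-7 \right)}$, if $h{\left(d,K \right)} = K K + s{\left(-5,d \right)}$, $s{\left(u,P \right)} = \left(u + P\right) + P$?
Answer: $10417$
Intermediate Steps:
$s{\left(u,P \right)} = u + 2 P$ ($s{\left(u,P \right)} = \left(P + u\right) + P = u + 2 P$)
$h{\left(d,K \right)} = -5 + K^{2} + 2 d$ ($h{\left(d,K \right)} = K K + \left(-5 + 2 d\right) = K^{2} + \left(-5 + 2 d\right) = -5 + K^{2} + 2 d$)
$17 + 130 h{\left(6 + 4 \cdot 3,-7 \right)} = 17 + 130 \left(-5 + \left(-7\right)^{2} + 2 \left(6 + 4 \cdot 3\right)\right) = 17 + 130 \left(-5 + 49 + 2 \left(6 + 12\right)\right) = 17 + 130 \left(-5 + 49 + 2 \cdot 18\right) = 17 + 130 \left(-5 + 49 + 36\right) = 17 + 130 \cdot 80 = 17 + 10400 = 10417$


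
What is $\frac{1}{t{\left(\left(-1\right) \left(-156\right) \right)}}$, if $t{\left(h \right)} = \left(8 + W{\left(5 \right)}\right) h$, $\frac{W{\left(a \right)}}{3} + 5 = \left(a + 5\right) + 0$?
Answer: $\frac{1}{3588} \approx 0.00027871$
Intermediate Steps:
$W{\left(a \right)} = 3 a$ ($W{\left(a \right)} = -15 + 3 \left(\left(a + 5\right) + 0\right) = -15 + 3 \left(\left(5 + a\right) + 0\right) = -15 + 3 \left(5 + a\right) = -15 + \left(15 + 3 a\right) = 3 a$)
$t{\left(h \right)} = 23 h$ ($t{\left(h \right)} = \left(8 + 3 \cdot 5\right) h = \left(8 + 15\right) h = 23 h$)
$\frac{1}{t{\left(\left(-1\right) \left(-156\right) \right)}} = \frac{1}{23 \left(\left(-1\right) \left(-156\right)\right)} = \frac{1}{23 \cdot 156} = \frac{1}{3588}$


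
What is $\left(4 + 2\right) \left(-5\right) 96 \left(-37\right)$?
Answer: $106560$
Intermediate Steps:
$\left(4 + 2\right) \left(-5\right) 96 \left(-37\right) = 6 \left(-5\right) 96 \left(-37\right) = \left(-30\right) 96 \left(-37\right) = \left(-2880\right) \left(-37\right) = 106560$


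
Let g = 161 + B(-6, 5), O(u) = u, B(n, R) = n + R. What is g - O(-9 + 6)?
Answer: 163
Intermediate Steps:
B(n, R) = R + n
g = 160 (g = 161 + (5 - 6) = 161 - 1 = 160)
g - O(-9 + 6) = 160 - (-9 + 6) = 160 - 1*(-3) = 160 + 3 = 163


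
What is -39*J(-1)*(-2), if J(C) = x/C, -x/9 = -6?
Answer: -4212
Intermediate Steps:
x = 54 (x = -9*(-6) = 54)
J(C) = 54/C
-39*J(-1)*(-2) = -2106/(-1)*(-2) = -2106*(-1)*(-2) = -39*(-54)*(-2) = 2106*(-2) = -4212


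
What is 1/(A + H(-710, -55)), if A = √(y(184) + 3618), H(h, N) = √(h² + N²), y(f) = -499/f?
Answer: 92/(√30599798 + 460*√20285) ≈ 0.0012949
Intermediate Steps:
H(h, N) = √(N² + h²)
A = √30599798/92 (A = √(-499/184 + 3618) = √(665213/184) = √30599798/92 ≈ 60.127)
1/(A + H(-710, -55)) = 1/(√30599798/92 + √((-55)² + (-710)²)) = 1/(√30599798/92 + √(3025 + 504100)) = 1/(√30599798/92 + √507125) = 1/(√30599798/92 + 5*√20285) = 1/(5*√20285 + √30599798/92)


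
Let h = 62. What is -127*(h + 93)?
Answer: -19685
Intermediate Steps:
-127*(h + 93) = -127*(62 + 93) = -127*155 = -19685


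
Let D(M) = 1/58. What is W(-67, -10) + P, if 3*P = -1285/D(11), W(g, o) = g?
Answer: -74731/3 ≈ -24910.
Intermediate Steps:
D(M) = 1/58
P = -74530/3 (P = (-1285/1/58)/3 = (-1285*58)/3 = (1/3)*(-74530) = -74530/3 ≈ -24843.)
W(-67, -10) + P = -67 - 74530/3 = -74731/3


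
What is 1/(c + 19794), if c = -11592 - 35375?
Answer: -1/27173 ≈ -3.6801e-5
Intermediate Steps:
c = -46967
1/(c + 19794) = 1/(-46967 + 19794) = 1/(-27173) = -1/27173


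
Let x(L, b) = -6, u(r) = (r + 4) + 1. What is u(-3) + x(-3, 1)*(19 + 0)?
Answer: -112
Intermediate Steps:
u(r) = 5 + r (u(r) = (4 + r) + 1 = 5 + r)
u(-3) + x(-3, 1)*(19 + 0) = (5 - 3) - 6*(19 + 0) = 2 - 6*19 = 2 - 114 = -112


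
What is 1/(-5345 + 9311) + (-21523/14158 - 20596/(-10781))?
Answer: 59090615357/151339980117 ≈ 0.39045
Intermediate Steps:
1/(-5345 + 9311) + (-21523/14158 - 20596/(-10781)) = 1/3966 + (-21523*1/14158 - 20596*(-1/10781)) = 1/3966 + (-21523/14158 + 20596/10781) = 1/3966 + 59558705/152637398 = 59090615357/151339980117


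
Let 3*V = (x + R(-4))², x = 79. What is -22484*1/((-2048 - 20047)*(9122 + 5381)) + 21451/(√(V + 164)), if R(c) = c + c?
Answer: 22484/320443785 + 21451*√16599/5533 ≈ 499.49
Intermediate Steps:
R(c) = 2*c
V = 5041/3 (V = (79 + 2*(-4))²/3 = (79 - 8)²/3 = (⅓)*71² = (⅓)*5041 = 5041/3 ≈ 1680.3)
-22484*1/((-2048 - 20047)*(9122 + 5381)) + 21451/(√(V + 164)) = -22484*1/((-2048 - 20047)*(9122 + 5381)) + 21451/(√(5041/3 + 164)) = -22484/((-22095*14503)) + 21451/(√(5533/3)) = -22484/(-320443785) + 21451/((√16599/3)) = -22484*(-1/320443785) + 21451*(√16599/5533) = 22484/320443785 + 21451*√16599/5533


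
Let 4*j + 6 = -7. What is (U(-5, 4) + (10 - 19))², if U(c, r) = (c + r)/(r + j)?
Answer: 961/9 ≈ 106.78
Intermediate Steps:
j = -13/4 (j = -3/2 + (¼)*(-7) = -3/2 - 7/4 = -13/4 ≈ -3.2500)
U(c, r) = (c + r)/(-13/4 + r) (U(c, r) = (c + r)/(r - 13/4) = (c + r)/(-13/4 + r))
(U(-5, 4) + (10 - 19))² = (4*(-5 + 4)/(-13 + 4*4) + (10 - 19))² = (4*(-1)/(-13 + 16) - 9)² = (4*(-1)/3 - 9)² = (4*(⅓)*(-1) - 9)² = (-4/3 - 9)² = (-31/3)² = 961/9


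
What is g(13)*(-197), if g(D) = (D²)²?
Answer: -5626517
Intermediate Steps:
g(D) = D⁴
g(13)*(-197) = 13⁴*(-197) = 28561*(-197) = -5626517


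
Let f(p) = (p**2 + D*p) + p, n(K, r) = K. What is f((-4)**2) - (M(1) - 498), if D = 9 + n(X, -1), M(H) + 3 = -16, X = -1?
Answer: 917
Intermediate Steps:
M(H) = -19 (M(H) = -3 - 16 = -19)
D = 8 (D = 9 - 1 = 8)
f(p) = p**2 + 9*p (f(p) = (p**2 + 8*p) + p = p**2 + 9*p)
f((-4)**2) - (M(1) - 498) = (-4)**2*(9 + (-4)**2) - (-19 - 498) = 16*(9 + 16) - 1*(-517) = 16*25 + 517 = 400 + 517 = 917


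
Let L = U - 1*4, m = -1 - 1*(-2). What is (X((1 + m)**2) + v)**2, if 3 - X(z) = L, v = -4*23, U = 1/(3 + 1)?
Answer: 116281/16 ≈ 7267.6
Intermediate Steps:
m = 1 (m = -1 + 2 = 1)
U = 1/4 ≈ 0.25000
L = -15/4 (L = 1/4 - 1*4 = 1/4 - 4 = -15/4 ≈ -3.7500)
v = -92
X(z) = 27/4 (X(z) = 3 - 1*(-15/4) = 3 + 15/4 = 27/4)
(X((1 + m)**2) + v)**2 = (27/4 - 92)**2 = (-341/4)**2 = 116281/16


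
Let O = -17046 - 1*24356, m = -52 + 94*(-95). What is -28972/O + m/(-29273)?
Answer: 609985060/605980373 ≈ 1.0066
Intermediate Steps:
m = -8982 (m = -52 - 8930 = -8982)
O = -41402 (O = -17046 - 24356 = -41402)
-28972/O + m/(-29273) = -28972/(-41402) - 8982/(-29273) = -28972*(-1/41402) - 8982*(-1/29273) = 14486/20701 + 8982/29273 = 609985060/605980373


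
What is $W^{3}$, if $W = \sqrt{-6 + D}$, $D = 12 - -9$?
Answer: $15 \sqrt{15} \approx 58.095$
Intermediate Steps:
$D = 21$ ($D = 12 + 9 = 21$)
$W = \sqrt{15}$ ($W = \sqrt{-6 + 21} = \sqrt{15} \approx 3.873$)
$W^{3} = \left(\sqrt{15}\right)^{3} = 15 \sqrt{15}$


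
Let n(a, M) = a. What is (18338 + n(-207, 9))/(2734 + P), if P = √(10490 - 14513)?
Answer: 49570154/7478779 - 54393*I*√447/7478779 ≈ 6.6281 - 0.15377*I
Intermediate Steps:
P = 3*I*√447 (P = √(-4023) = 3*I*√447 ≈ 63.427*I)
(18338 + n(-207, 9))/(2734 + P) = (18338 - 207)/(2734 + 3*I*√447) = 18131/(2734 + 3*I*√447)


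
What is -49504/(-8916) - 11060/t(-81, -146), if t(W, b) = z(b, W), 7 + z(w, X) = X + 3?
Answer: 5140940/37893 ≈ 135.67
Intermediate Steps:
z(w, X) = -4 + X (z(w, X) = -7 + (X + 3) = -7 + (3 + X) = -4 + X)
t(W, b) = -4 + W
-49504/(-8916) - 11060/t(-81, -146) = -49504/(-8916) - 11060/(-4 - 81) = -49504*(-1/8916) - 11060/(-85) = 12376/2229 - 11060*(-1/85) = 12376/2229 + 2212/17 = 5140940/37893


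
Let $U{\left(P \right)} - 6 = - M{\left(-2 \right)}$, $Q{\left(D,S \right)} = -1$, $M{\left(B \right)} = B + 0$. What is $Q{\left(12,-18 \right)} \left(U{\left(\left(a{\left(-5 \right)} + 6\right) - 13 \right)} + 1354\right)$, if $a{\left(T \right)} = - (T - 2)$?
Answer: $-1362$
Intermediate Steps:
$a{\left(T \right)} = 2 - T$ ($a{\left(T \right)} = - (-2 + T) = 2 - T$)
$M{\left(B \right)} = B$
$U{\left(P \right)} = 8$ ($U{\left(P \right)} = 6 - -2 = 6 + 2 = 8$)
$Q{\left(12,-18 \right)} \left(U{\left(\left(a{\left(-5 \right)} + 6\right) - 13 \right)} + 1354\right) = - (8 + 1354) = \left(-1\right) 1362 = -1362$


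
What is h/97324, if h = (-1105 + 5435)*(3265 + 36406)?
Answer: 85887715/48662 ≈ 1765.0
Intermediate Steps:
h = 171775430 (h = 4330*39671 = 171775430)
h/97324 = 171775430/97324 = 171775430*(1/97324) = 85887715/48662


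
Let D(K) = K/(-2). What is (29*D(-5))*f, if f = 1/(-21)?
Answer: -145/42 ≈ -3.4524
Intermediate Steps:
D(K) = -K/2 (D(K) = K*(-½) = -K/2)
f = -1/21 ≈ -0.047619
(29*D(-5))*f = (29*(-½*(-5)))*(-1/21) = (29*(5/2))*(-1/21) = (145/2)*(-1/21) = -145/42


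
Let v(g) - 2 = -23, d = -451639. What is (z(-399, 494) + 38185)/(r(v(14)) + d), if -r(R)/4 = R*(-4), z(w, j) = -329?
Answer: -37856/451975 ≈ -0.083757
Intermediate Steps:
v(g) = -21 (v(g) = 2 - 23 = -21)
r(R) = 16*R (r(R) = -4*R*(-4) = -(-16)*R = 16*R)
(z(-399, 494) + 38185)/(r(v(14)) + d) = (-329 + 38185)/(16*(-21) - 451639) = 37856/(-336 - 451639) = 37856/(-451975) = 37856*(-1/451975) = -37856/451975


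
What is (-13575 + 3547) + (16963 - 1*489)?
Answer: 6446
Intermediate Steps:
(-13575 + 3547) + (16963 - 1*489) = -10028 + (16963 - 489) = -10028 + 16474 = 6446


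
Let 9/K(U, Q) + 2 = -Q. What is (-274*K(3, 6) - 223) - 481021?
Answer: -1923743/4 ≈ -4.8094e+5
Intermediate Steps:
K(U, Q) = 9/(-2 - Q)
(-274*K(3, 6) - 223) - 481021 = (-(-2466)/(2 + 6) - 223) - 481021 = (-(-2466)/8 - 223) - 481021 = (-274*(-9/8) - 223) - 481021 = (1233/4 - 223) - 481021 = 341/4 - 481021 = -1923743/4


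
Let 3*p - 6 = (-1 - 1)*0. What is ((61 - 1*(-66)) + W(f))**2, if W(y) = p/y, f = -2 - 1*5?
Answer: 786769/49 ≈ 16057.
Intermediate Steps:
f = -7 (f = -2 - 5 = -7)
p = 2 (p = 2 + ((-1 - 1)*0)/3 = 2 + (-2*0)/3 = 2 + (1/3)*0 = 2 + 0 = 2)
W(y) = 2/y
((61 - 1*(-66)) + W(f))**2 = ((61 - 1*(-66)) + 2/(-7))**2 = ((61 + 66) + 2*(-1/7))**2 = (127 - 2/7)**2 = (887/7)**2 = 786769/49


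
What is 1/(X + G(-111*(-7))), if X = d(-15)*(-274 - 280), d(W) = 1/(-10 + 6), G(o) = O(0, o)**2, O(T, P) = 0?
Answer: 2/277 ≈ 0.0072202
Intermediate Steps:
G(o) = 0 (G(o) = 0**2 = 0)
d(W) = -1/4 (d(W) = 1/(-4) = -1/4)
X = 277/2 (X = -(-274 - 280)/4 = -1/4*(-554) = 277/2 ≈ 138.50)
1/(X + G(-111*(-7))) = 1/(277/2 + 0) = 1/(277/2) = 2/277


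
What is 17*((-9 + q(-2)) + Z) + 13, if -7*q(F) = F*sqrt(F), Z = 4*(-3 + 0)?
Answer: -344 + 34*I*sqrt(2)/7 ≈ -344.0 + 6.869*I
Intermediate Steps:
Z = -12 (Z = 4*(-3) = -12)
q(F) = -F**(3/2)/7 (q(F) = -F*sqrt(F)/7 = -F**(3/2)/7)
17*((-9 + q(-2)) + Z) + 13 = 17*((-9 - (-2)*I*sqrt(2)/7) - 12) + 13 = 17*((-9 + 2*I*sqrt(2)/7) - 12) + 13 = 17*(-21 + 2*I*sqrt(2)/7) + 13 = (-357 + 34*I*sqrt(2)/7) + 13 = -344 + 34*I*sqrt(2)/7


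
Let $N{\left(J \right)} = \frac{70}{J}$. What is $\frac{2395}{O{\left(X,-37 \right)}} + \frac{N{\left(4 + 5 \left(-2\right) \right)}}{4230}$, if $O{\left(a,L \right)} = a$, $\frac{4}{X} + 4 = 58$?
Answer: $\frac{41029939}{1269} \approx 32333.0$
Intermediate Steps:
$X = \frac{2}{27}$ ($X = \frac{4}{-4 + 58} = \frac{4}{54} = 4 \cdot \frac{1}{54} = \frac{2}{27} \approx 0.074074$)
$\frac{2395}{O{\left(X,-37 \right)}} + \frac{N{\left(4 + 5 \left(-2\right) \right)}}{4230} = \frac{2395}{\frac{2}{27}} + \frac{70 \frac{1}{4 + 5 \left(-2\right)}}{4230} = 2395 \cdot \frac{27}{2} + \frac{70}{4 - 10} \cdot \frac{1}{4230} = \frac{64665}{2} + \frac{70}{-6} \cdot \frac{1}{4230} = \frac{64665}{2} + 70 \left(- \frac{1}{6}\right) \frac{1}{4230} = \frac{64665}{2} - \frac{7}{2538} = \frac{41029939}{1269}$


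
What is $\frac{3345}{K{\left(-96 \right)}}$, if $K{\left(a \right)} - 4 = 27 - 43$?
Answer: $- \frac{1115}{4} \approx -278.75$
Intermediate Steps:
$K{\left(a \right)} = -12$ ($K{\left(a \right)} = 4 + \left(27 - 43\right) = 4 - 16 = -12$)
$\frac{3345}{K{\left(-96 \right)}} = \frac{3345}{-12} = 3345 \left(- \frac{1}{12}\right) = - \frac{1115}{4}$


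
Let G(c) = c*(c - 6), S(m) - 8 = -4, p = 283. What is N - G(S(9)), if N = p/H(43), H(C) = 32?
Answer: 539/32 ≈ 16.844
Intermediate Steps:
S(m) = 4 (S(m) = 8 - 4 = 4)
G(c) = c*(-6 + c)
N = 283/32 ≈ 8.8438
N - G(S(9)) = 283/32 - 4*(-6 + 4) = 283/32 - 4*(-2) = 283/32 - 1*(-8) = 283/32 + 8 = 539/32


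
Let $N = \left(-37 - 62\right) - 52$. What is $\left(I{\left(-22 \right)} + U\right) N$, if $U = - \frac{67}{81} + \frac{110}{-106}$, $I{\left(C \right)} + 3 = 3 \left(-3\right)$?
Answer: $\frac{8987822}{4293} \approx 2093.6$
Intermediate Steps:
$I{\left(C \right)} = -12$ ($I{\left(C \right)} = -3 + 3 \left(-3\right) = -3 - 9 = -12$)
$U = - \frac{8006}{4293}$ ($U = \left(-67\right) \frac{1}{81} + 110 \left(- \frac{1}{106}\right) = - \frac{67}{81} - \frac{55}{53} = - \frac{8006}{4293} \approx -1.8649$)
$N = -151$ ($N = -99 - 52 = -151$)
$\left(I{\left(-22 \right)} + U\right) N = \left(-12 - \frac{8006}{4293}\right) \left(-151\right) = \left(- \frac{59522}{4293}\right) \left(-151\right) = \frac{8987822}{4293}$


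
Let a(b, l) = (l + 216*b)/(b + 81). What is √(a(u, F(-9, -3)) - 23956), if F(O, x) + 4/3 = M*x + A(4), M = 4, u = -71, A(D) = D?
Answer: I*√5735370/15 ≈ 159.66*I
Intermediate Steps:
F(O, x) = 8/3 + 4*x (F(O, x) = -4/3 + (4*x + 4) = -4/3 + (4 + 4*x) = 8/3 + 4*x)
a(b, l) = (l + 216*b)/(81 + b)
√(a(u, F(-9, -3)) - 23956) = √(((8/3 + 4*(-3)) + 216*(-71))/(81 - 71) - 23956) = √(((8/3 - 12) - 15336)/10 - 23956) = √((-28/3 - 15336)/10 - 23956) = √((⅒)*(-46036/3) - 23956) = √(-23018/15 - 23956) = √(-382358/15) = I*√5735370/15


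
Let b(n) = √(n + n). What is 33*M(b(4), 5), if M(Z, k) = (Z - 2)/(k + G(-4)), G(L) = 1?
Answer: -11 + 11*√2 ≈ 4.5564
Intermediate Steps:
b(n) = √2*√n (b(n) = √(2*n) = √2*√n)
M(Z, k) = (-2 + Z)/(1 + k) (M(Z, k) = (Z - 2)/(k + 1) = (-2 + Z)/(1 + k))
33*M(b(4), 5) = 33*((-2 + √2*√4)/(1 + 5)) = 33*((-2 + √2*2)/6) = 33*((-2 + 2*√2)/6) = 33*(-⅓ + √2/3) = -11 + 11*√2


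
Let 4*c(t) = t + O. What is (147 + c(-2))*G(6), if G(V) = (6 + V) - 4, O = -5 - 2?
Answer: 1158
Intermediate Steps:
O = -7
c(t) = -7/4 + t/4 (c(t) = (t - 7)/4 = (-7 + t)/4 = -7/4 + t/4)
G(V) = 2 + V
(147 + c(-2))*G(6) = (147 + (-7/4 + (1/4)*(-2)))*(2 + 6) = (147 + (-7/4 - 1/2))*8 = (147 - 9/4)*8 = (579/4)*8 = 1158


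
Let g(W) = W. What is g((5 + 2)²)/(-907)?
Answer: -49/907 ≈ -0.054024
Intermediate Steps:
g((5 + 2)²)/(-907) = (5 + 2)²/(-907) = 7²*(-1/907) = 49*(-1/907) = -49/907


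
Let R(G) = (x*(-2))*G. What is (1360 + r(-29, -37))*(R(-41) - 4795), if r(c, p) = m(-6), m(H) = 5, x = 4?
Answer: -6097455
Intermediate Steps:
r(c, p) = 5
R(G) = -8*G (R(G) = (4*(-2))*G = -8*G)
(1360 + r(-29, -37))*(R(-41) - 4795) = (1360 + 5)*(-8*(-41) - 4795) = 1365*(328 - 4795) = 1365*(-4467) = -6097455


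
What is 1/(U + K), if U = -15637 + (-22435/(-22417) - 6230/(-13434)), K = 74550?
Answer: 150574989/8871044851807 ≈ 1.6974e-5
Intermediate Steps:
U = -2354320578143/150574989 (U = -15637 + (-22435*(-1/22417) - 6230*(-1/13434)) = -15637 + (22435/22417 + 3115/6717) = -15637 + 220524850/150574989 = -2354320578143/150574989 ≈ -15636.)
1/(U + K) = 1/(-2354320578143/150574989 + 74550) = 1/(8871044851807/150574989) = 150574989/8871044851807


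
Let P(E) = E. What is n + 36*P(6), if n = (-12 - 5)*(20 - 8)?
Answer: 12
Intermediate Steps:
n = -204 (n = -17*12 = -204)
n + 36*P(6) = -204 + 36*6 = -204 + 216 = 12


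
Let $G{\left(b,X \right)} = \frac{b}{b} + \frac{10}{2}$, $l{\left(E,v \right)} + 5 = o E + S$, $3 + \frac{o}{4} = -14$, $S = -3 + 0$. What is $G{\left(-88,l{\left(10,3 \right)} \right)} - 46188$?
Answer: $-46182$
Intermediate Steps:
$S = -3$
$o = -68$ ($o = -12 + 4 \left(-14\right) = -12 - 56 = -68$)
$l{\left(E,v \right)} = -8 - 68 E$ ($l{\left(E,v \right)} = -5 - \left(3 + 68 E\right) = -8 - 68 E$)
$G{\left(b,X \right)} = 6$ ($G{\left(b,X \right)} = 1 + 10 \cdot \frac{1}{2} = 1 + 5 = 6$)
$G{\left(-88,l{\left(10,3 \right)} \right)} - 46188 = 6 - 46188 = -46182$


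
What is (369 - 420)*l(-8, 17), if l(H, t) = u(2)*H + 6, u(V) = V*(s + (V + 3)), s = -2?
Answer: 2142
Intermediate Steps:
u(V) = V*(1 + V) (u(V) = V*(-2 + (V + 3)) = V*(-2 + (3 + V)) = V*(1 + V))
l(H, t) = 6 + 6*H (l(H, t) = (2*(1 + 2))*H + 6 = (2*3)*H + 6 = 6*H + 6 = 6 + 6*H)
(369 - 420)*l(-8, 17) = (369 - 420)*(6 + 6*(-8)) = -51*(6 - 48) = -51*(-42) = 2142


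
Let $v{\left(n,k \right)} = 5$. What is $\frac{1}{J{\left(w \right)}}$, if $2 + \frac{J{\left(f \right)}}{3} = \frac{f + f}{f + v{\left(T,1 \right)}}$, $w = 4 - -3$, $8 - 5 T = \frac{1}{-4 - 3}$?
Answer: $- \frac{2}{5} \approx -0.4$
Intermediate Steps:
$T = \frac{57}{35}$ ($T = \frac{8}{5} - \frac{1}{5 \left(-4 - 3\right)} = \frac{8}{5} - \frac{1}{5 \left(-7\right)} = \frac{8}{5} - - \frac{1}{35} = \frac{8}{5} + \frac{1}{35} = \frac{57}{35} \approx 1.6286$)
$w = 7$ ($w = 4 + 3 = 7$)
$J{\left(f \right)} = -6 + \frac{6 f}{5 + f}$ ($J{\left(f \right)} = -6 + 3 \frac{f + f}{f + 5} = -6 + 3 \frac{2 f}{5 + f} = -6 + \frac{6 f}{5 + f}$)
$\frac{1}{J{\left(w \right)}} = \frac{1}{\left(-30\right) \frac{1}{5 + 7}} = \frac{1}{\left(-30\right) \frac{1}{12}} = \frac{1}{- \frac{5}{2}} = - \frac{2}{5}$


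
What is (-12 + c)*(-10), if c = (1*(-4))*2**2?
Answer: 280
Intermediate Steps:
c = -16 (c = -4*4 = -16)
(-12 + c)*(-10) = (-12 - 16)*(-10) = -28*(-10) = 280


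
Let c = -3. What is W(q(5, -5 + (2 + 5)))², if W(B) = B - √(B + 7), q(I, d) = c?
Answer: 25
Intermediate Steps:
q(I, d) = -3
W(B) = B - √(7 + B)
W(q(5, -5 + (2 + 5)))² = (-3 - √(7 - 3))² = (-3 - √4)² = (-3 - 1*2)² = (-3 - 2)² = (-5)² = 25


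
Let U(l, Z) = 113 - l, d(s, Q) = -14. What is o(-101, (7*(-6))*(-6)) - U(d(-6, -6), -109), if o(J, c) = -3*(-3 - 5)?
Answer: -103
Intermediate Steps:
o(J, c) = 24 (o(J, c) = -3*(-8) = 24)
o(-101, (7*(-6))*(-6)) - U(d(-6, -6), -109) = 24 - (113 - 1*(-14)) = 24 - (113 + 14) = 24 - 1*127 = 24 - 127 = -103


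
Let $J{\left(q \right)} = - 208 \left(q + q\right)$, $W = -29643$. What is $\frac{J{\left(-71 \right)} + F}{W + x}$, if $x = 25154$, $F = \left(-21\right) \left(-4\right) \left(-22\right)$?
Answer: $- \frac{27688}{4489} \approx -6.168$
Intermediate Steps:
$F = -1848$ ($F = 84 \left(-22\right) = -1848$)
$J{\left(q \right)} = - 416 q$ ($J{\left(q \right)} = - 208 \cdot 2 q = - 416 q$)
$\frac{J{\left(-71 \right)} + F}{W + x} = \frac{\left(-416\right) \left(-71\right) - 1848}{-29643 + 25154} = \frac{29536 - 1848}{-4489} = 27688 \left(- \frac{1}{4489}\right) = - \frac{27688}{4489}$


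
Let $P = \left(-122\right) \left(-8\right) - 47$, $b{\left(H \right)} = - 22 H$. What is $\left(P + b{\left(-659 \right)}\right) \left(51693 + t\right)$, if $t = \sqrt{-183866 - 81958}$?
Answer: $797467911 + 185124 i \sqrt{1846} \approx 7.9747 \cdot 10^{8} + 7.9539 \cdot 10^{6} i$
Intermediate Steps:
$t = 12 i \sqrt{1846}$ ($t = \sqrt{-265824} = 12 i \sqrt{1846} \approx 515.58 i$)
$P = 929$ ($P = 976 - 47 = 929$)
$\left(P + b{\left(-659 \right)}\right) \left(51693 + t\right) = \left(929 - -14498\right) \left(51693 + 12 i \sqrt{1846}\right) = \left(929 + 14498\right) \left(51693 + 12 i \sqrt{1846}\right) = 15427 \left(51693 + 12 i \sqrt{1846}\right) = 797467911 + 185124 i \sqrt{1846}$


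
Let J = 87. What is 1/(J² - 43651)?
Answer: -1/36082 ≈ -2.7715e-5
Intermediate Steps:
1/(J² - 43651) = 1/(87² - 43651) = 1/(7569 - 43651) = 1/(-36082) = -1/36082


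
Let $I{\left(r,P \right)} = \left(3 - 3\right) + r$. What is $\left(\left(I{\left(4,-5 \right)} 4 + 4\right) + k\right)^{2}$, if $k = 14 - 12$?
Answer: $484$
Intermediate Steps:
$k = 2$ ($k = 14 - 12 = 2$)
$I{\left(r,P \right)} = r$ ($I{\left(r,P \right)} = 0 + r = r$)
$\left(\left(I{\left(4,-5 \right)} 4 + 4\right) + k\right)^{2} = \left(\left(4 \cdot 4 + 4\right) + 2\right)^{2} = \left(\left(16 + 4\right) + 2\right)^{2} = \left(20 + 2\right)^{2} = 22^{2} = 484$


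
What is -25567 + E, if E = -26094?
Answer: -51661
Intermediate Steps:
-25567 + E = -25567 - 26094 = -51661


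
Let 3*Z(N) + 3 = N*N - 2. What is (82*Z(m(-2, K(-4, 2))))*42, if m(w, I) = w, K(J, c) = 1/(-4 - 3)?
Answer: -1148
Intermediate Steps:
K(J, c) = -⅐ (K(J, c) = 1/(-7) = -⅐)
Z(N) = -5/3 + N²/3 (Z(N) = -1 + (N*N - 2)/3 = -1 + (N² - 2)/3 = -1 + (-2 + N²)/3 = -1 + (-⅔ + N²/3) = -5/3 + N²/3)
(82*Z(m(-2, K(-4, 2))))*42 = (82*(-5/3 + (⅓)*(-2)²))*42 = (82*(-5/3 + (⅓)*4))*42 = (82*(-5/3 + 4/3))*42 = (82*(-⅓))*42 = -82/3*42 = -1148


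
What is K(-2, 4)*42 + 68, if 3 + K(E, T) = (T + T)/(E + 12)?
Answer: -122/5 ≈ -24.400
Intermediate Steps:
K(E, T) = -3 + 2*T/(12 + E) (K(E, T) = -3 + (T + T)/(E + 12) = -3 + (2*T)/(12 + E) = -3 + 2*T/(12 + E))
K(-2, 4)*42 + 68 = ((-36 - 3*(-2) + 2*4)/(12 - 2))*42 + 68 = ((-36 + 6 + 8)/10)*42 + 68 = ((⅒)*(-22))*42 + 68 = -11/5*42 + 68 = -462/5 + 68 = -122/5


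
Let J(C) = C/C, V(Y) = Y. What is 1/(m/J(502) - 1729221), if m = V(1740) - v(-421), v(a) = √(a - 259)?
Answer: I/(-1727481*I + 2*√170) ≈ -5.7888e-7 + 8.7383e-12*I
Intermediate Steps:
v(a) = √(-259 + a)
J(C) = 1
m = 1740 - 2*I*√170 (m = 1740 - √(-259 - 421) = 1740 - √(-680) = 1740 - 2*I*√170 ≈ 1740.0 - 26.077*I)
1/(m/J(502) - 1729221) = 1/((1740 - 2*I*√170)/1 - 1729221) = 1/((1740 - 2*I*√170)*1 - 1729221) = 1/((1740 - 2*I*√170) - 1729221) = 1/(-1727481 - 2*I*√170)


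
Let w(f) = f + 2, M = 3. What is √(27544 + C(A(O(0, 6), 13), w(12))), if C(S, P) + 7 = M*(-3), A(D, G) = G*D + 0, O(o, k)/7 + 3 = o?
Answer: 2*√6882 ≈ 165.92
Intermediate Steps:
w(f) = 2 + f
O(o, k) = -21 + 7*o
A(D, G) = D*G (A(D, G) = D*G + 0 = D*G)
C(S, P) = -16 (C(S, P) = -7 + 3*(-3) = -7 - 9 = -16)
√(27544 + C(A(O(0, 6), 13), w(12))) = √(27544 - 16) = √27528 = 2*√6882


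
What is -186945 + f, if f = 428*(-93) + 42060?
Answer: -184689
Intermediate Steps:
f = 2256 (f = -39804 + 42060 = 2256)
-186945 + f = -186945 + 2256 = -184689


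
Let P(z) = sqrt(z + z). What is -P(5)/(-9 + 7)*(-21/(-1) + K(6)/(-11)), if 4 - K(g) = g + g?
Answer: 239*sqrt(10)/22 ≈ 34.354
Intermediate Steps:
K(g) = 4 - 2*g (K(g) = 4 - (g + g) = 4 - 2*g)
P(z) = sqrt(2)*sqrt(z) (P(z) = sqrt(2*z) = sqrt(2)*sqrt(z))
-P(5)/(-9 + 7)*(-21/(-1) + K(6)/(-11)) = -(sqrt(2)*sqrt(5))/(-9 + 7)*(-21/(-1) + (4 - 2*6)/(-11)) = -sqrt(10)/(-2)*(-21*(-1) + (4 - 12)*(-1/11)) = -sqrt(10)*(-1/2)*(21 - 8*(-1/11)) = -(-sqrt(10)/2)*(21 + 8/11) = -(-sqrt(10)/2)*239/11 = -(-239)*sqrt(10)/22 = 239*sqrt(10)/22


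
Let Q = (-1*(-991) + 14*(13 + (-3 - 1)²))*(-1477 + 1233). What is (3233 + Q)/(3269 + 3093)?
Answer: -337635/6362 ≈ -53.071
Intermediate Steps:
Q = -340868 (Q = (991 + 14*(13 + (-4)²))*(-244) = (991 + 14*(13 + 16))*(-244) = (991 + 14*29)*(-244) = (991 + 406)*(-244) = 1397*(-244) = -340868)
(3233 + Q)/(3269 + 3093) = (3233 - 340868)/(3269 + 3093) = -337635/6362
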